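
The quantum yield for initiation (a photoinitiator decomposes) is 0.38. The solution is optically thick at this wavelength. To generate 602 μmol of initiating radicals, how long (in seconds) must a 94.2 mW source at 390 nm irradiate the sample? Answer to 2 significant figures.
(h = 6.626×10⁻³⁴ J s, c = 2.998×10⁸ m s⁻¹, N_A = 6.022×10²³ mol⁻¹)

Product: 602 μmol = 6.02×10⁻⁴ mol.
Photons that must be absorbed: 6.02×10⁻⁴ / 0.38 = 0.001584 mol.
Photon energy: hc/λ = 5.094×10⁻¹⁹ J; per mole, 3.068×10⁵ J mol⁻¹.
Energy required: 0.001584 × 3.068×10⁵ = 486.0 J.
Time: 486.0 J / 0.0942 W = 5200 s.

t ≈ 5200 s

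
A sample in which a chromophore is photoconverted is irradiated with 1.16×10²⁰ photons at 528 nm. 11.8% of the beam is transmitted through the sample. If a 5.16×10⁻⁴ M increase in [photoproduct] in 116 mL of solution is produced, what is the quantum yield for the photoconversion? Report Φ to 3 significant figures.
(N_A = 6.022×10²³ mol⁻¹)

Product: (5.16×10⁻⁴ M)(0.116 L) = 5.986×10⁻⁵ mol.
Moles of photons: 1.16×10²⁰ / 6.022×10²³ = 1.926×10⁻⁴ mol.
Fraction absorbed: 1 − 11.8/100 = 0.8820.
Photons absorbed: 0.8820 × 1.926×10⁻⁴ = 1.699×10⁻⁴ mol.
Φ = 5.986×10⁻⁵ mol / 1.699×10⁻⁴ mol photons = 0.352.

Φ = 0.352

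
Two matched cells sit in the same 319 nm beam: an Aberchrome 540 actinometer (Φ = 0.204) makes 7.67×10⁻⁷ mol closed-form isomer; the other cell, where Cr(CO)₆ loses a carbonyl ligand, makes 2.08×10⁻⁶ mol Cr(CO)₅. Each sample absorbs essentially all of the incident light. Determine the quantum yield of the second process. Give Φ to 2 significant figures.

Photons absorbed by the actinometer: 7.67×10⁻⁷ / 0.204 = 3.760×10⁻⁶ mol.
Φ(unknown) = 2.08×10⁻⁶ / 3.760×10⁻⁶ = 0.55.

Φ = 0.55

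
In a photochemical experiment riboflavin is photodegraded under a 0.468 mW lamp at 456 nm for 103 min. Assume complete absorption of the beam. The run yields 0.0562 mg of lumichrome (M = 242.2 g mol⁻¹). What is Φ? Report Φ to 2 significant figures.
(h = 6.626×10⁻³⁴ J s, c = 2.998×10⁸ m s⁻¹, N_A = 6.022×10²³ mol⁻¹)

Φ = 0.021

Product: 0.0562 mg / 242.2 g mol⁻¹ = 2.320×10⁻⁷ mol.
Photon energy at 456 nm: hc/λ = (6.626×10⁻³⁴)(2.998×10⁸)/(456×10⁻⁹) = 4.356×10⁻¹⁹ J.
Energy delivered: (0.468 mW)(6180 s) = 2.892 J.
Photons incident: 2.892 / 4.356×10⁻¹⁹ = 6.639×10¹⁸, i.e. 6.639×10¹⁸/6.022×10²³ = 1.102×10⁻⁵ mol.
Φ = 2.320×10⁻⁷ mol / 1.102×10⁻⁵ mol photons = 0.021.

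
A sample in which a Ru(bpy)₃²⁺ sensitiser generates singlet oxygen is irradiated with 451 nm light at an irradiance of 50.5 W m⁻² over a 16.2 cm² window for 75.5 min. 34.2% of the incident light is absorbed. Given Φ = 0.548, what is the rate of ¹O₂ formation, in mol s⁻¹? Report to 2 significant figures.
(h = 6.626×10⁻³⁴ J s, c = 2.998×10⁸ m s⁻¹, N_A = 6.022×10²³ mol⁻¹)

5.8×10⁻⁸ mol s⁻¹

Photon energy at 451 nm: hc/λ = (6.626×10⁻³⁴)(2.998×10⁸)/(451×10⁻⁹) = 4.405×10⁻¹⁹ J.
Energy delivered: (50.5 W m⁻²)(16.2×10⁻⁴ m²)(4530 s) = 370.6 J.
Photons incident: 370.6 / 4.405×10⁻¹⁹ = 8.413×10²⁰, i.e. 8.413×10²⁰/6.022×10²³ = 0.001397 mol.
Photons absorbed: 0.342 × 0.001397 = 4.778×10⁻⁴ mol.
Product formed: 0.548 × 4.778×10⁻⁴ = 2.618×10⁻⁴ mol.
Rate: 2.618×10⁻⁴ / 4530 s = 5.8×10⁻⁸ mol s⁻¹.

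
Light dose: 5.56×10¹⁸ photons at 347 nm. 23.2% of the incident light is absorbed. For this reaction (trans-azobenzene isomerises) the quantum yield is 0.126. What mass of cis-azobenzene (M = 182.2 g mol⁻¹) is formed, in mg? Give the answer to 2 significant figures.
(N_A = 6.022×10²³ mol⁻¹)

Moles of photons: 5.56×10¹⁸ / 6.022×10²³ = 9.233×10⁻⁶ mol.
Photons absorbed: 0.232 × 9.233×10⁻⁶ = 2.142×10⁻⁶ mol.
Product: Φ × n_abs = 0.126 × 2.142×10⁻⁶ = 2.699×10⁻⁷ mol.
Mass: 2.699×10⁻⁷ × 182.2 = 4.918×10⁻⁵ g = 0.049 mg.

0.049 mg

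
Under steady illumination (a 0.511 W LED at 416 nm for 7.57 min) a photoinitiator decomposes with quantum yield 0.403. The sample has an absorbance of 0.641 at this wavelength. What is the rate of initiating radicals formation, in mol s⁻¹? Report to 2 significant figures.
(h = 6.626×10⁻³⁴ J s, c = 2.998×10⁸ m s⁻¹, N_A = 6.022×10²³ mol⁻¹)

5.5×10⁻⁷ mol s⁻¹

Photon energy at 416 nm: hc/λ = (6.626×10⁻³⁴)(2.998×10⁸)/(416×10⁻⁹) = 4.775×10⁻¹⁹ J.
Energy delivered: (0.511 W)(454.2 s) = 232.1 J.
Photons incident: 232.1 / 4.775×10⁻¹⁹ = 4.861×10²⁰, i.e. 4.861×10²⁰/6.022×10²³ = 8.072×10⁻⁴ mol.
Fraction absorbed: 1 − 10^(−0.641) = 0.7714.
Photons absorbed: 0.7714 × 8.072×10⁻⁴ = 6.227×10⁻⁴ mol.
Product formed: 0.403 × 6.227×10⁻⁴ = 2.509×10⁻⁴ mol.
Rate: 2.509×10⁻⁴ / 454.2 s = 5.5×10⁻⁷ mol s⁻¹.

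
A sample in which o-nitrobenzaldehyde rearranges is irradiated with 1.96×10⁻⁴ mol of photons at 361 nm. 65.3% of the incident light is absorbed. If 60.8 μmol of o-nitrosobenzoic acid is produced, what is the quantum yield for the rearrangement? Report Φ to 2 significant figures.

Φ = 0.48

Product: 60.8 μmol = 6.08×10⁻⁵ mol.
Photons absorbed: 0.653 × 1.96×10⁻⁴ = 1.280×10⁻⁴ mol.
Φ = 6.08×10⁻⁵ mol / 1.280×10⁻⁴ mol photons = 0.48.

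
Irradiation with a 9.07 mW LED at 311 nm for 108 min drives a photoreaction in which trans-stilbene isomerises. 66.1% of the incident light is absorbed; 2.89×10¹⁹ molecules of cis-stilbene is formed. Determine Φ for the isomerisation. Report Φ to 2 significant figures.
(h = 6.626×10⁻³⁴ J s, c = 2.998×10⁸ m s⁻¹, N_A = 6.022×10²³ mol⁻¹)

Product: 2.89×10¹⁹ / 6.022×10²³ = 4.799×10⁻⁵ mol.
Photon energy at 311 nm: hc/λ = (6.626×10⁻³⁴)(2.998×10⁸)/(311×10⁻⁹) = 6.387×10⁻¹⁹ J.
Energy delivered: (9.07 mW)(6480 s) = 58.77 J.
Photons incident: 58.77 / 6.387×10⁻¹⁹ = 9.202×10¹⁹, i.e. 9.202×10¹⁹/6.022×10²³ = 1.528×10⁻⁴ mol.
Photons absorbed: 0.661 × 1.528×10⁻⁴ = 1.010×10⁻⁴ mol.
Φ = 4.799×10⁻⁵ mol / 1.010×10⁻⁴ mol photons = 0.48.

Φ = 0.48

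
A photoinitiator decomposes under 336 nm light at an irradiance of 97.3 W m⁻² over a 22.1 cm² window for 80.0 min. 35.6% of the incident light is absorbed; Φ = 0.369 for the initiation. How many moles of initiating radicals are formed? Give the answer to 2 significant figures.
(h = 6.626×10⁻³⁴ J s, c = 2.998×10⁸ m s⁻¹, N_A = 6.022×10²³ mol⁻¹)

3.8×10⁻⁴ mol

Photon energy at 336 nm: hc/λ = (6.626×10⁻³⁴)(2.998×10⁸)/(336×10⁻⁹) = 5.912×10⁻¹⁹ J.
Energy delivered: (97.3 W m⁻²)(22.1×10⁻⁴ m²)(4800 s) = 1032 J.
Photons incident: 1032 / 5.912×10⁻¹⁹ = 1.746×10²¹, i.e. 1.746×10²¹/6.022×10²³ = 0.002899 mol.
Photons absorbed: 0.356 × 0.002899 = 0.001032 mol.
Product: Φ × n_abs = 0.369 × 0.001032 = 3.808×10⁻⁴ mol.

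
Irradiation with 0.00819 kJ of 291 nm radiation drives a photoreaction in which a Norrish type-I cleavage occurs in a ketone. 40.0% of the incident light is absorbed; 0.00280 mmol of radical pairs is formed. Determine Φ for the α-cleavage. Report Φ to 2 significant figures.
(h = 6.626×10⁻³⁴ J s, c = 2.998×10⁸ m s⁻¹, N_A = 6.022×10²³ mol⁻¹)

Φ = 0.35

Product: 0.00280 mmol = 2.80×10⁻⁶ mol.
Photon energy at 291 nm: hc/λ = (6.626×10⁻³⁴)(2.998×10⁸)/(291×10⁻⁹) = 6.826×10⁻¹⁹ J.
Incident energy: 0.00819 kJ = 8.19 J.
Photons incident: 8.19 / 6.826×10⁻¹⁹ = 1.200×10¹⁹, i.e. 1.200×10¹⁹/6.022×10²³ = 1.993×10⁻⁵ mol.
Photons absorbed: 0.400 × 1.993×10⁻⁵ = 7.972×10⁻⁶ mol.
Φ = 2.80×10⁻⁶ mol / 7.972×10⁻⁶ mol photons = 0.35.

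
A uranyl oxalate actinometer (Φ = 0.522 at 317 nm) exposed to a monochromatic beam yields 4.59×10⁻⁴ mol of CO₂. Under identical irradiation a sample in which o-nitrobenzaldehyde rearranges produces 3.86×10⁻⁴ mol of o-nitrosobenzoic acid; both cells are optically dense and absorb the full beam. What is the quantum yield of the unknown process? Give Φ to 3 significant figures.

Photons absorbed by the actinometer: 4.59×10⁻⁴ / 0.522 = 8.793×10⁻⁴ mol.
Φ(unknown) = 3.86×10⁻⁴ / 8.793×10⁻⁴ = 0.439.

Φ = 0.439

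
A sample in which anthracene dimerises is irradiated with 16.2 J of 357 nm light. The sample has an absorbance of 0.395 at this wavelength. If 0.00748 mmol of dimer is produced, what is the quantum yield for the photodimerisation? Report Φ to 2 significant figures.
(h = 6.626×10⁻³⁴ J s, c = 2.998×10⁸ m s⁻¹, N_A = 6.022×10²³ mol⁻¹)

Φ = 0.26

Product: 0.00748 mmol = 7.48×10⁻⁶ mol.
Photon energy at 357 nm: hc/λ = (6.626×10⁻³⁴)(2.998×10⁸)/(357×10⁻⁹) = 5.564×10⁻¹⁹ J.
Photons incident: 16.2 / 5.564×10⁻¹⁹ = 2.912×10¹⁹, i.e. 2.912×10¹⁹/6.022×10²³ = 4.836×10⁻⁵ mol.
Fraction absorbed: 1 − 10^(−0.395) = 0.5973.
Photons absorbed: 0.5973 × 4.836×10⁻⁵ = 2.889×10⁻⁵ mol.
Φ = 7.48×10⁻⁶ mol / 2.889×10⁻⁵ mol photons = 0.26.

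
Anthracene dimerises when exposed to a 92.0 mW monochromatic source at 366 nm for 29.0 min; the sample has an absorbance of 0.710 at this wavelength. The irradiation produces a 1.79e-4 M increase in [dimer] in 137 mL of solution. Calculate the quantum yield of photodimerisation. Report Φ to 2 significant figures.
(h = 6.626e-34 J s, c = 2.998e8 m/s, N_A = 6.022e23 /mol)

Φ = 0.062

Product: (1.79e-4 M)(0.137 L) = 2.452e-5 mol.
Photon energy at 366 nm: hc/λ = (6.626e-34)(2.998e8)/(366e-9) = 5.428e-19 J.
Energy delivered: (92.0 mW)(1740 s) = 160.1 J.
Photons incident: 160.1 / 5.428e-19 = 2.950e20, i.e. 2.950e20/6.022e23 = 4.899e-4 mol.
Fraction absorbed: 1 − 10^(−0.710) = 0.8050.
Photons absorbed: 0.8050 × 4.899e-4 = 3.944e-4 mol.
Φ = 2.452e-5 mol / 3.944e-4 mol photons = 0.062.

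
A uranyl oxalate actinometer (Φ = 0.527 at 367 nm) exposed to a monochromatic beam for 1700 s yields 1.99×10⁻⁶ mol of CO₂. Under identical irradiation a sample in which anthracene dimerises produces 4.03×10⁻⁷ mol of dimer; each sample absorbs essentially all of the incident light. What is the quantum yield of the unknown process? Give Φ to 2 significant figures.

Photons absorbed by the actinometer: 1.99×10⁻⁶ / 0.527 = 3.776×10⁻⁶ mol.
Φ(unknown) = 4.03×10⁻⁷ / 3.776×10⁻⁶ = 0.11.

Φ = 0.11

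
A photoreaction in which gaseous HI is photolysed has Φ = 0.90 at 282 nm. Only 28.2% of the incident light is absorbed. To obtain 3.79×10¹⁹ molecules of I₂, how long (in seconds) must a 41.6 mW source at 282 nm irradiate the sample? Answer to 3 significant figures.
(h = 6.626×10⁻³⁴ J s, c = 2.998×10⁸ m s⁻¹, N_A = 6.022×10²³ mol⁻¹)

t ≈ 2530 s

Product: 3.79×10¹⁹ / 6.022×10²³ = 6.294×10⁻⁵ mol.
Photons that must be absorbed: 6.294×10⁻⁵ / 0.90 = 6.993×10⁻⁵ mol.
Incident photons needed: 6.993×10⁻⁵ / 0.282 = 2.480×10⁻⁴ mol.
Photon energy: hc/λ = 7.044×10⁻¹⁹ J; per mole, 4.242×10⁵ J mol⁻¹.
Energy required: 2.480×10⁻⁴ × 4.242×10⁵ = 105.2 J.
Time: 105.2 J / 0.0416 W = 2530 s.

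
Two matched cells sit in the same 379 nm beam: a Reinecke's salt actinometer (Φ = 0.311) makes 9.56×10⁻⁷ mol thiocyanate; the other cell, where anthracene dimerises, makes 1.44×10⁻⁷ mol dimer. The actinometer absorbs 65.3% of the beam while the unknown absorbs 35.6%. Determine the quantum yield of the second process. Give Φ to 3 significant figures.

Photons absorbed by the actinometer: 9.56×10⁻⁷ / 0.311 = 3.074×10⁻⁶ mol.
Incident flux: 3.074×10⁻⁶ / 0.653 = 4.708×10⁻⁶ einstein.
Absorbed by unknown: 0.356 × 4.708×10⁻⁶ = 1.676×10⁻⁶ mol.
Φ(unknown) = 1.44×10⁻⁷ / 1.676×10⁻⁶ = 0.0859.

Φ = 0.0859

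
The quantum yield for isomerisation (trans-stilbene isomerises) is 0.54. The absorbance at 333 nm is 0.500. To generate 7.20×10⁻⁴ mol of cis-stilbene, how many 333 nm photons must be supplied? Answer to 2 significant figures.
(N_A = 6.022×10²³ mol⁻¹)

1.2×10²¹ photons

Photons that must be absorbed: 7.20×10⁻⁴ / 0.54 = 0.001333 mol.
Fraction absorbed: 1 − 10^(−0.500) = 0.6838.
Incident photons needed: 0.001333 / 0.6838 = 0.001949 mol.
Photon count: 0.001949 × 6.022×10²³ = 1.2×10²¹.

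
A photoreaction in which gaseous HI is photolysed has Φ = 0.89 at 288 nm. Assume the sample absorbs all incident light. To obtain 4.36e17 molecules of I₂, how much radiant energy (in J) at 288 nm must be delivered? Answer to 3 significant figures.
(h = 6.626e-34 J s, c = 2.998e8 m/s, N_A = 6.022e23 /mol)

Product: 4.36e17 / 6.022e23 = 7.240e-7 mol.
Photons that must be absorbed: 7.240e-7 / 0.89 = 8.135e-7 mol.
Photon energy: hc/λ = 6.897e-19 J; per mole, 4.153e5 J mol⁻¹.
Energy required: 8.135e-7 × 4.153e5 = 0.338 J.

0.338 J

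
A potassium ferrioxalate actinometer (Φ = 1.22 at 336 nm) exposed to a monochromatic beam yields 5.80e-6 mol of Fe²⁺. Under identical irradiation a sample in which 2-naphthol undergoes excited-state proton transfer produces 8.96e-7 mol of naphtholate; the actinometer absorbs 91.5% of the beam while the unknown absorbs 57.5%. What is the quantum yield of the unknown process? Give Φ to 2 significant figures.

Photons absorbed by the actinometer: 5.80e-6 / 1.22 = 4.754e-6 mol.
Incident flux: 4.754e-6 / 0.915 = 5.196e-6 einstein.
Absorbed by unknown: 0.575 × 5.196e-6 = 2.988e-6 mol.
Φ(unknown) = 8.96e-7 / 2.988e-6 = 0.30.

Φ = 0.30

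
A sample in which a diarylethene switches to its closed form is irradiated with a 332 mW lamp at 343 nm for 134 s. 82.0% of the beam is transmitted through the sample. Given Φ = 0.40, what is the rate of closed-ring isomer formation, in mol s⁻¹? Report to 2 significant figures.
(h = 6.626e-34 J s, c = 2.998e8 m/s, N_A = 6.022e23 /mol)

Photon energy at 343 nm: hc/λ = (6.626e-34)(2.998e8)/(343e-9) = 5.791e-19 J.
Energy delivered: (332 mW)(134 s) = 44.49 J.
Photons incident: 44.49 / 5.791e-19 = 7.683e19, i.e. 7.683e19/6.022e23 = 1.276e-4 mol.
Fraction absorbed: 1 − 82.0/100 = 0.1800.
Photons absorbed: 0.1800 × 1.276e-4 = 2.297e-5 mol.
Product formed: 0.40 × 2.297e-5 = 9.188e-6 mol.
Rate: 9.188e-6 / 134 s = 6.9e-8 mol s⁻¹.

6.9e-8 mol s⁻¹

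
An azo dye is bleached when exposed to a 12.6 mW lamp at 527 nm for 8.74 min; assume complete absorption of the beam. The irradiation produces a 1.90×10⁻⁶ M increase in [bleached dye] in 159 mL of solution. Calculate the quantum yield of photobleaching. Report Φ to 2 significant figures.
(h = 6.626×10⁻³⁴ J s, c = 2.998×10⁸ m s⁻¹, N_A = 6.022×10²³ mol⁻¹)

Φ = 0.010

Product: (1.90×10⁻⁶ M)(0.159 L) = 3.021×10⁻⁷ mol.
Photon energy at 527 nm: hc/λ = (6.626×10⁻³⁴)(2.998×10⁸)/(527×10⁻⁹) = 3.769×10⁻¹⁹ J.
Energy delivered: (12.6 mW)(524.4 s) = 6.607 J.
Photons incident: 6.607 / 3.769×10⁻¹⁹ = 1.753×10¹⁹, i.e. 1.753×10¹⁹/6.022×10²³ = 2.911×10⁻⁵ mol.
Φ = 3.021×10⁻⁷ mol / 2.911×10⁻⁵ mol photons = 0.010.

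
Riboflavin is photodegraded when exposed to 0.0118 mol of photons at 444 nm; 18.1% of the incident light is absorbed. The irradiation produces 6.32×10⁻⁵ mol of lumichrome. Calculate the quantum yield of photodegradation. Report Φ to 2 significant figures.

Photons absorbed: 0.181 × 0.0118 = 0.002136 mol.
Φ = 6.32×10⁻⁵ mol / 0.002136 mol photons = 0.030.

Φ = 0.030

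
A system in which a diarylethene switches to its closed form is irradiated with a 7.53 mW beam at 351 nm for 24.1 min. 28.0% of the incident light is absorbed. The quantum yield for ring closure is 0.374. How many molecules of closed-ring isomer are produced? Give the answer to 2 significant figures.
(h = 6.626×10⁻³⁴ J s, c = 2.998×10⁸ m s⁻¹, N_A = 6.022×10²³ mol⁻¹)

Photon energy at 351 nm: hc/λ = (6.626×10⁻³⁴)(2.998×10⁸)/(351×10⁻⁹) = 5.659×10⁻¹⁹ J.
Energy delivered: (7.53 mW)(1446 s) = 10.89 J.
Photons incident: 10.89 / 5.659×10⁻¹⁹ = 1.924×10¹⁹, i.e. 1.924×10¹⁹/6.022×10²³ = 3.195×10⁻⁵ mol.
Photons absorbed: 0.280 × 3.195×10⁻⁵ = 8.946×10⁻⁶ mol.
Product: Φ × n_abs = 0.374 × 8.946×10⁻⁶ = 3.346×10⁻⁶ mol.
As a count: 3.346×10⁻⁶ × 6.022×10²³ = 2.0×10¹⁸.

2.0×10¹⁸ molecules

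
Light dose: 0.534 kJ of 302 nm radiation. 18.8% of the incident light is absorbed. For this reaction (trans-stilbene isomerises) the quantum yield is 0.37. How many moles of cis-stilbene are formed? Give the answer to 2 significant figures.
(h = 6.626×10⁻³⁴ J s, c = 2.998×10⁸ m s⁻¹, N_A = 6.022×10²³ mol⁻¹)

9.4×10⁻⁵ mol

Photon energy at 302 nm: hc/λ = (6.626×10⁻³⁴)(2.998×10⁸)/(302×10⁻⁹) = 6.578×10⁻¹⁹ J.
Incident energy: 0.534 kJ = 534 J.
Photons incident: 534 / 6.578×10⁻¹⁹ = 8.118×10²⁰, i.e. 8.118×10²⁰/6.022×10²³ = 0.001348 mol.
Photons absorbed: 0.188 × 0.001348 = 2.534×10⁻⁴ mol.
Product: Φ × n_abs = 0.37 × 2.534×10⁻⁴ = 9.376×10⁻⁵ mol.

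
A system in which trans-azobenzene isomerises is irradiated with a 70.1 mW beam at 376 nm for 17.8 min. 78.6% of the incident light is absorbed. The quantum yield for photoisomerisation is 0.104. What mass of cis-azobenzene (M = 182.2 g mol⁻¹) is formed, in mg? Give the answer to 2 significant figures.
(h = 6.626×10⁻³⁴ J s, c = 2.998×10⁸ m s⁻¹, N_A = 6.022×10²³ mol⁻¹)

3.5 mg

Photon energy at 376 nm: hc/λ = (6.626×10⁻³⁴)(2.998×10⁸)/(376×10⁻⁹) = 5.283×10⁻¹⁹ J.
Energy delivered: (70.1 mW)(1068 s) = 74.87 J.
Photons incident: 74.87 / 5.283×10⁻¹⁹ = 1.417×10²⁰, i.e. 1.417×10²⁰/6.022×10²³ = 2.353×10⁻⁴ mol.
Photons absorbed: 0.786 × 2.353×10⁻⁴ = 1.849×10⁻⁴ mol.
Product: Φ × n_abs = 0.104 × 1.849×10⁻⁴ = 1.923×10⁻⁵ mol.
Mass: 1.923×10⁻⁵ × 182.2 = 0.003504 g = 3.5 mg.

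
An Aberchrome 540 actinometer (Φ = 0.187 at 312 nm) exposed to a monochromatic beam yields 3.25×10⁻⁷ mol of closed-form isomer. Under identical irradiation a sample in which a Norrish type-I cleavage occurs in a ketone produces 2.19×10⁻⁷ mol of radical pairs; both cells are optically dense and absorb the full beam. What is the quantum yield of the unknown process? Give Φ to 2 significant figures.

Photons absorbed by the actinometer: 3.25×10⁻⁷ / 0.187 = 1.738×10⁻⁶ mol.
Φ(unknown) = 2.19×10⁻⁷ / 1.738×10⁻⁶ = 0.13.

Φ = 0.13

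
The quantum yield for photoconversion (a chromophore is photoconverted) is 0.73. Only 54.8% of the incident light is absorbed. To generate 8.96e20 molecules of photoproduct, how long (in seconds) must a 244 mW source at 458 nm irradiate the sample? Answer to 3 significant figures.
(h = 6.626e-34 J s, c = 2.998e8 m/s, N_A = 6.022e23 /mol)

t ≈ 3980 s

Product: 8.96e20 / 6.022e23 = 0.001488 mol.
Photons that must be absorbed: 0.001488 / 0.73 = 0.002038 mol.
Incident photons needed: 0.002038 / 0.548 = 0.003719 mol.
Photon energy: hc/λ = 4.337e-19 J; per mole, 2.612e5 J mol⁻¹.
Energy required: 0.003719 × 2.612e5 = 971.4 J.
Time: 971.4 J / 0.244 W = 3980 s.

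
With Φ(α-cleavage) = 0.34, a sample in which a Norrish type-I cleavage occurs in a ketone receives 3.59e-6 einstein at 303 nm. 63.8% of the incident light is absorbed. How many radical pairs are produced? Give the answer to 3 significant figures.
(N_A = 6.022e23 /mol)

4.69e17 radical pairs

Photons absorbed: 0.638 × 3.59e-6 = 2.290e-6 mol.
Product: Φ × n_abs = 0.34 × 2.290e-6 = 7.786e-7 mol.
As a count: 7.786e-7 × 6.022e23 = 4.69e17.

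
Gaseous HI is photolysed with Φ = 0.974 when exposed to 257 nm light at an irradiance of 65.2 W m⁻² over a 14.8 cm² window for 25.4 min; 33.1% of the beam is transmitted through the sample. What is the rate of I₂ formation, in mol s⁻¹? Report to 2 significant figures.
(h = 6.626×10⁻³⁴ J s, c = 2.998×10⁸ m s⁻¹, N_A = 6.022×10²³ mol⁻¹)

1.4×10⁻⁷ mol s⁻¹

Photon energy at 257 nm: hc/λ = (6.626×10⁻³⁴)(2.998×10⁸)/(257×10⁻⁹) = 7.729×10⁻¹⁹ J.
Energy delivered: (65.2 W m⁻²)(14.8×10⁻⁴ m²)(1524 s) = 147.1 J.
Photons incident: 147.1 / 7.729×10⁻¹⁹ = 1.903×10²⁰, i.e. 1.903×10²⁰/6.022×10²³ = 3.160×10⁻⁴ mol.
Fraction absorbed: 1 − 33.1/100 = 0.6690.
Photons absorbed: 0.6690 × 3.160×10⁻⁴ = 2.114×10⁻⁴ mol.
Product formed: 0.974 × 2.114×10⁻⁴ = 2.059×10⁻⁴ mol.
Rate: 2.059×10⁻⁴ / 1524 s = 1.4×10⁻⁷ mol s⁻¹.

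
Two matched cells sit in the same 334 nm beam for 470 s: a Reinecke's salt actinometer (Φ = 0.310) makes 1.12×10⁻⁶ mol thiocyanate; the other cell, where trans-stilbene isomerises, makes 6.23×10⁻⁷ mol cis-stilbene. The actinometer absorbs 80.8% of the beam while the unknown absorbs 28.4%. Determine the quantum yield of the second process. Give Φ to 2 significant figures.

Φ = 0.49

Photons absorbed by the actinometer: 1.12×10⁻⁶ / 0.310 = 3.613×10⁻⁶ mol.
Incident flux: 3.613×10⁻⁶ / 0.808 = 4.472×10⁻⁶ einstein.
Absorbed by unknown: 0.284 × 4.472×10⁻⁶ = 1.270×10⁻⁶ mol.
Φ(unknown) = 6.23×10⁻⁷ / 1.270×10⁻⁶ = 0.49.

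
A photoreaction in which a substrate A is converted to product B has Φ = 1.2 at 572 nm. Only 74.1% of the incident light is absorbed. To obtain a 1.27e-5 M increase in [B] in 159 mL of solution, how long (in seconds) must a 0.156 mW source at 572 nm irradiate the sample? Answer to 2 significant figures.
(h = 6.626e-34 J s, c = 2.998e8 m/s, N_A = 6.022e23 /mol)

Product: (1.27e-5 M)(0.159 L) = 2.019e-6 mol.
Photons that must be absorbed: 2.019e-6 / 1.2 = 1.683e-6 mol.
Incident photons needed: 1.683e-6 / 0.741 = 2.271e-6 mol.
Photon energy: hc/λ = 3.473e-19 J; per mole, 2.091e5 J mol⁻¹.
Energy required: 2.271e-6 × 2.091e5 = 0.4749 J.
Time: 0.4749 J / 0.000156 W = 3000 s.

t ≈ 3000 s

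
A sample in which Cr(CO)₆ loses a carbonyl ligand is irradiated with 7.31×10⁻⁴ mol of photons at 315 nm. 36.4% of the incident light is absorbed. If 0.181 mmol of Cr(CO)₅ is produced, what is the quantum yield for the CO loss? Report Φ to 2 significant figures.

Φ = 0.68

Product: 0.181 mmol = 1.81×10⁻⁴ mol.
Photons absorbed: 0.364 × 7.31×10⁻⁴ = 2.661×10⁻⁴ mol.
Φ = 1.81×10⁻⁴ mol / 2.661×10⁻⁴ mol photons = 0.68.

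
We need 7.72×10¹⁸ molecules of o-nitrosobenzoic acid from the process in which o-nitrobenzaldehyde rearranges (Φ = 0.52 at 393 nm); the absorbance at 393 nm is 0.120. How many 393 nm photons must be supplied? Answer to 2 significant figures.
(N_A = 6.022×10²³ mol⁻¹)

6.1×10¹⁹ photons

Product: 7.72×10¹⁸ / 6.022×10²³ = 1.282×10⁻⁵ mol.
Photons that must be absorbed: 1.282×10⁻⁵ / 0.52 = 2.465×10⁻⁵ mol.
Fraction absorbed: 1 − 10^(−0.120) = 0.2414.
Incident photons needed: 2.465×10⁻⁵ / 0.2414 = 1.021×10⁻⁴ mol.
Photon count: 1.021×10⁻⁴ × 6.022×10²³ = 6.1×10¹⁹.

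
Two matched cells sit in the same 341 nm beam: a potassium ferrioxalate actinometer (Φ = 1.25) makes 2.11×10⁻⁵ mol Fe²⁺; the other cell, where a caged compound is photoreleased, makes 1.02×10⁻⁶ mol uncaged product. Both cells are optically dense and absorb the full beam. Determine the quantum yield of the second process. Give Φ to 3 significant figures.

Photons absorbed by the actinometer: 2.11×10⁻⁵ / 1.25 = 1.688×10⁻⁵ mol.
Φ(unknown) = 1.02×10⁻⁶ / 1.688×10⁻⁵ = 0.0604.

Φ = 0.0604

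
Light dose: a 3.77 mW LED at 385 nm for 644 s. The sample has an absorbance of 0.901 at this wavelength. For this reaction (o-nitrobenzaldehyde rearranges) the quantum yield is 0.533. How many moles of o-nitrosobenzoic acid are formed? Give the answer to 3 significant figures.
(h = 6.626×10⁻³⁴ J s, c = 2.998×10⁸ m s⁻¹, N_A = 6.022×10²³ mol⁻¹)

3.64×10⁻⁶ mol

Photon energy at 385 nm: hc/λ = (6.626×10⁻³⁴)(2.998×10⁸)/(385×10⁻⁹) = 5.160×10⁻¹⁹ J.
Energy delivered: (3.77 mW)(644 s) = 2.428 J.
Photons incident: 2.428 / 5.160×10⁻¹⁹ = 4.705×10¹⁸, i.e. 4.705×10¹⁸/6.022×10²³ = 7.813×10⁻⁶ mol.
Fraction absorbed: 1 − 10^(−0.901) = 0.8744.
Photons absorbed: 0.8744 × 7.813×10⁻⁶ = 6.832×10⁻⁶ mol.
Product: Φ × n_abs = 0.533 × 6.832×10⁻⁶ = 3.641×10⁻⁶ mol.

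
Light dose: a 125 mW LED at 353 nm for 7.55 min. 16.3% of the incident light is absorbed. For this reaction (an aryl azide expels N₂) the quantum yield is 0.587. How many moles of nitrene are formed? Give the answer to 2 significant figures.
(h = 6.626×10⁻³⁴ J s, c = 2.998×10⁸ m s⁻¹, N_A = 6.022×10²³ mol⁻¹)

1.6×10⁻⁵ mol

Photon energy at 353 nm: hc/λ = (6.626×10⁻³⁴)(2.998×10⁸)/(353×10⁻⁹) = 5.627×10⁻¹⁹ J.
Energy delivered: (125 mW)(453 s) = 56.63 J.
Photons incident: 56.63 / 5.627×10⁻¹⁹ = 1.006×10²⁰, i.e. 1.006×10²⁰/6.022×10²³ = 1.671×10⁻⁴ mol.
Photons absorbed: 0.163 × 1.671×10⁻⁴ = 2.724×10⁻⁵ mol.
Product: Φ × n_abs = 0.587 × 2.724×10⁻⁵ = 1.599×10⁻⁵ mol.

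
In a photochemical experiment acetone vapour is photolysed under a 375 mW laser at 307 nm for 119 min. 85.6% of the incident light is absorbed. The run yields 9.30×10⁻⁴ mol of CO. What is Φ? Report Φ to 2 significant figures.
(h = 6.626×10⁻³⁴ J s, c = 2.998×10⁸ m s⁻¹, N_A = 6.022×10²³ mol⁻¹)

Photon energy at 307 nm: hc/λ = (6.626×10⁻³⁴)(2.998×10⁸)/(307×10⁻⁹) = 6.471×10⁻¹⁹ J.
Energy delivered: (375 mW)(7140 s) = 2678 J.
Photons incident: 2678 / 6.471×10⁻¹⁹ = 4.138×10²¹, i.e. 4.138×10²¹/6.022×10²³ = 0.006871 mol.
Photons absorbed: 0.856 × 0.006871 = 0.005882 mol.
Φ = 9.30×10⁻⁴ mol / 0.005882 mol photons = 0.16.

Φ = 0.16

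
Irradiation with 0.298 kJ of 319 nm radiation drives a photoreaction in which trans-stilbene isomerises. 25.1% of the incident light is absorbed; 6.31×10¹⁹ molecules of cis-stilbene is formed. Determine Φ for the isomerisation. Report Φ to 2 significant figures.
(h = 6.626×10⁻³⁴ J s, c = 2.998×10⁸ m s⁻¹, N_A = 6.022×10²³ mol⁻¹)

Φ = 0.53

Product: 6.31×10¹⁹ / 6.022×10²³ = 1.048×10⁻⁴ mol.
Photon energy at 319 nm: hc/λ = (6.626×10⁻³⁴)(2.998×10⁸)/(319×10⁻⁹) = 6.227×10⁻¹⁹ J.
Incident energy: 0.298 kJ = 298 J.
Photons incident: 298 / 6.227×10⁻¹⁹ = 4.786×10²⁰, i.e. 4.786×10²⁰/6.022×10²³ = 7.948×10⁻⁴ mol.
Photons absorbed: 0.251 × 7.948×10⁻⁴ = 1.995×10⁻⁴ mol.
Φ = 1.048×10⁻⁴ mol / 1.995×10⁻⁴ mol photons = 0.53.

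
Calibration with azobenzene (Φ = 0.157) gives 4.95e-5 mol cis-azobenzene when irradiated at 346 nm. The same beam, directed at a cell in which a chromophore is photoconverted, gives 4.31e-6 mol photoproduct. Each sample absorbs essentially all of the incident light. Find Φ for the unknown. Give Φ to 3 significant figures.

Photons absorbed by the actinometer: 4.95e-5 / 0.157 = 3.153e-4 mol.
Φ(unknown) = 4.31e-6 / 3.153e-4 = 0.0137.

Φ = 0.0137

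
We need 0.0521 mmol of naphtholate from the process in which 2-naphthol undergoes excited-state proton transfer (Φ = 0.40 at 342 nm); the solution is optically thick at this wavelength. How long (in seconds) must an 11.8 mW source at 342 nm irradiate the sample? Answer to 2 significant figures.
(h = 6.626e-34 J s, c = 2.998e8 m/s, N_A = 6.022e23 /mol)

t ≈ 3900 s

Product: 0.0521 mmol = 5.21e-5 mol.
Photons that must be absorbed: 5.21e-5 / 0.40 = 1.303e-4 mol.
Photon energy: hc/λ = 5.808e-19 J; per mole, 3.498e5 J mol⁻¹.
Energy required: 1.303e-4 × 3.498e5 = 45.58 J.
Time: 45.58 J / 0.0118 W = 3900 s.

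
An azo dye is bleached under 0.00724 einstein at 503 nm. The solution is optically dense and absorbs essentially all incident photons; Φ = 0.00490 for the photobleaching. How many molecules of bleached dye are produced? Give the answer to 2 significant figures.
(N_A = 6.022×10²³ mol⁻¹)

2.1×10¹⁹ molecules

Product: Φ × n_abs = 0.00490 × 0.00724 = 3.548×10⁻⁵ mol.
As a count: 3.548×10⁻⁵ × 6.022×10²³ = 2.1×10¹⁹.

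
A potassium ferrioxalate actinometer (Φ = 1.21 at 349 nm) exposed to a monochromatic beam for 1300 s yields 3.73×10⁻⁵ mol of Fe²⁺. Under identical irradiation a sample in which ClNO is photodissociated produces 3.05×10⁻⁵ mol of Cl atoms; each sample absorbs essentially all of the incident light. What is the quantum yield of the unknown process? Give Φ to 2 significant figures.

Φ = 0.99

Photons absorbed by the actinometer: 3.73×10⁻⁵ / 1.21 = 3.083×10⁻⁵ mol.
Φ(unknown) = 3.05×10⁻⁵ / 3.083×10⁻⁵ = 0.99.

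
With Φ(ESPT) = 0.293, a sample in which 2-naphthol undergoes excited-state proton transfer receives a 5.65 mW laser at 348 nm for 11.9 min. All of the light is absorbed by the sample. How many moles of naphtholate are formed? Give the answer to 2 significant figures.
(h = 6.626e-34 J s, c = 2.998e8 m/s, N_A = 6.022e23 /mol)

3.4e-6 mol

Photon energy at 348 nm: hc/λ = (6.626e-34)(2.998e8)/(348e-9) = 5.708e-19 J.
Energy delivered: (5.65 mW)(714 s) = 4.034 J.
Photons incident: 4.034 / 5.708e-19 = 7.067e18, i.e. 7.067e18/6.022e23 = 1.174e-5 mol.
Product: Φ × n_abs = 0.293 × 1.174e-5 = 3.440e-6 mol.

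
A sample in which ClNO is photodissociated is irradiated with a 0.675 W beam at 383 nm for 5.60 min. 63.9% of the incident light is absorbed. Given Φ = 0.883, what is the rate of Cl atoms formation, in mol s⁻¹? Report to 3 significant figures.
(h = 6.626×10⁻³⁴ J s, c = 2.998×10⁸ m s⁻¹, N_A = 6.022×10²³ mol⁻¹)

Photon energy at 383 nm: hc/λ = (6.626×10⁻³⁴)(2.998×10⁸)/(383×10⁻⁹) = 5.187×10⁻¹⁹ J.
Energy delivered: (0.675 W)(336 s) = 226.8 J.
Photons incident: 226.8 / 5.187×10⁻¹⁹ = 4.372×10²⁰, i.e. 4.372×10²⁰/6.022×10²³ = 7.260×10⁻⁴ mol.
Photons absorbed: 0.639 × 7.260×10⁻⁴ = 4.639×10⁻⁴ mol.
Product formed: 0.883 × 4.639×10⁻⁴ = 4.096×10⁻⁴ mol.
Rate: 4.096×10⁻⁴ / 336 s = 1.22×10⁻⁶ mol s⁻¹.

1.22×10⁻⁶ mol s⁻¹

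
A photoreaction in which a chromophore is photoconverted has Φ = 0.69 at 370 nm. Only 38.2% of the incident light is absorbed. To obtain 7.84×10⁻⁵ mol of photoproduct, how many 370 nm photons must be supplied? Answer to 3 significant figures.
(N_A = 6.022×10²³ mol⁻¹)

1.79×10²⁰ photons

Photons that must be absorbed: 7.84×10⁻⁵ / 0.69 = 1.136×10⁻⁴ mol.
Incident photons needed: 1.136×10⁻⁴ / 0.382 = 2.974×10⁻⁴ mol.
Photon count: 2.974×10⁻⁴ × 6.022×10²³ = 1.79×10²⁰.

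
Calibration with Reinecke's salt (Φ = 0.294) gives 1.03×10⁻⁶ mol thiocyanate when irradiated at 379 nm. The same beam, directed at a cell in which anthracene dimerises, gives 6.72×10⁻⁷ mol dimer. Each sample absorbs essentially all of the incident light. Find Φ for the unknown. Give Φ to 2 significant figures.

Photons absorbed by the actinometer: 1.03×10⁻⁶ / 0.294 = 3.503×10⁻⁶ mol.
Φ(unknown) = 6.72×10⁻⁷ / 3.503×10⁻⁶ = 0.19.

Φ = 0.19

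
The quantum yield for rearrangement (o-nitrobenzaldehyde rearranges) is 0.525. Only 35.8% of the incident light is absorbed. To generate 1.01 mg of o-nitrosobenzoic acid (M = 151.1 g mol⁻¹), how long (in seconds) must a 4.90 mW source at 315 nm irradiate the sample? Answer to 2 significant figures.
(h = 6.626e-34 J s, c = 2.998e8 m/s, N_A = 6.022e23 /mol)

t ≈ 2800 s

Product: 1.01 mg / 151.1 g mol⁻¹ = 6.684e-6 mol.
Photons that must be absorbed: 6.684e-6 / 0.525 = 1.273e-5 mol.
Incident photons needed: 1.273e-5 / 0.358 = 3.556e-5 mol.
Photon energy: hc/λ = 6.306e-19 J; per mole, 3.797e5 J mol⁻¹.
Energy required: 3.556e-5 × 3.797e5 = 13.50 J.
Time: 13.50 J / 0.0049 W = 2800 s.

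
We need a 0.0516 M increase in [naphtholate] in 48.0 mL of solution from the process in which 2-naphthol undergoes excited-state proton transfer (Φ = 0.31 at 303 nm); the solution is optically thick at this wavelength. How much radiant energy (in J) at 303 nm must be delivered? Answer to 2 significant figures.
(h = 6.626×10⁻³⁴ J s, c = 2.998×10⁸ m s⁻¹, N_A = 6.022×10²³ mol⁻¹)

Product: (0.0516 M)(0.048 L) = 0.002477 mol.
Photons that must be absorbed: 0.002477 / 0.31 = 0.007990 mol.
Photon energy: hc/λ = 6.556×10⁻¹⁹ J; per mole, 3.948×10⁵ J mol⁻¹.
Energy required: 0.007990 × 3.948×10⁵ = 3200 J.

3200 J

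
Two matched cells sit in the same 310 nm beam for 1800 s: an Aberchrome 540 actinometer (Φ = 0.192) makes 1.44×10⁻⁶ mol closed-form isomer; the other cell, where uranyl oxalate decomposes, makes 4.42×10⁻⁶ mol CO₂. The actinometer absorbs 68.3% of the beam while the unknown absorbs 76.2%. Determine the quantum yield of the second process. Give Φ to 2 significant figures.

Photons absorbed by the actinometer: 1.44×10⁻⁶ / 0.192 = 7.500×10⁻⁶ mol.
Incident flux: 7.500×10⁻⁶ / 0.683 = 1.098×10⁻⁵ einstein.
Absorbed by unknown: 0.762 × 1.098×10⁻⁵ = 8.367×10⁻⁶ mol.
Φ(unknown) = 4.42×10⁻⁶ / 8.367×10⁻⁶ = 0.53.

Φ = 0.53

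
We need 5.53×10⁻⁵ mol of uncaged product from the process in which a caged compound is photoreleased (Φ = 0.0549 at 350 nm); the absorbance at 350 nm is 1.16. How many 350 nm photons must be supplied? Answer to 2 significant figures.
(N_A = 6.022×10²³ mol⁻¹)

Photons that must be absorbed: 5.53×10⁻⁵ / 0.0549 = 0.001007 mol.
Fraction absorbed: 1 − 10^(−1.16) = 0.9308.
Incident photons needed: 0.001007 / 0.9308 = 0.001082 mol.
Photon count: 0.001082 × 6.022×10²³ = 6.5×10²⁰.

6.5×10²⁰ photons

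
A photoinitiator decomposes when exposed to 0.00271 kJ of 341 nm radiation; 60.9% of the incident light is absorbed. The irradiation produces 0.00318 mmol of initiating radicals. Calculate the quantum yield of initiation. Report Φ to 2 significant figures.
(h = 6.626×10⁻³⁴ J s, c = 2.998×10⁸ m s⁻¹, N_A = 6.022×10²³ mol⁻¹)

Φ = 0.68

Product: 0.00318 mmol = 3.18×10⁻⁶ mol.
Photon energy at 341 nm: hc/λ = (6.626×10⁻³⁴)(2.998×10⁸)/(341×10⁻⁹) = 5.825×10⁻¹⁹ J.
Incident energy: 0.00271 kJ = 2.71 J.
Photons incident: 2.71 / 5.825×10⁻¹⁹ = 4.652×10¹⁸, i.e. 4.652×10¹⁸/6.022×10²³ = 7.725×10⁻⁶ mol.
Photons absorbed: 0.609 × 7.725×10⁻⁶ = 4.705×10⁻⁶ mol.
Φ = 3.18×10⁻⁶ mol / 4.705×10⁻⁶ mol photons = 0.68.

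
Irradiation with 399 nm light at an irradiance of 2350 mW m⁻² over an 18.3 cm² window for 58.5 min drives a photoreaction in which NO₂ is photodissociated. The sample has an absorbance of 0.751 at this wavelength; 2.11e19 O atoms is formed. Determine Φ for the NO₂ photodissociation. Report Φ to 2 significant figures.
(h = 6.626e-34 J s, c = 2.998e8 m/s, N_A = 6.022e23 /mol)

Φ = 0.85

Product: 2.11e19 / 6.022e23 = 3.504e-5 mol.
Photon energy at 399 nm: hc/λ = (6.626e-34)(2.998e8)/(399e-9) = 4.979e-19 J.
Energy delivered: (2350 mW m⁻²)(18.3e-4 m²)(3510 s) = 15.09 J.
Photons incident: 15.09 / 4.979e-19 = 3.031e19, i.e. 3.031e19/6.022e23 = 5.033e-5 mol.
Fraction absorbed: 1 − 10^(−0.751) = 0.8226.
Photons absorbed: 0.8226 × 5.033e-5 = 4.140e-5 mol.
Φ = 3.504e-5 mol / 4.140e-5 mol photons = 0.85.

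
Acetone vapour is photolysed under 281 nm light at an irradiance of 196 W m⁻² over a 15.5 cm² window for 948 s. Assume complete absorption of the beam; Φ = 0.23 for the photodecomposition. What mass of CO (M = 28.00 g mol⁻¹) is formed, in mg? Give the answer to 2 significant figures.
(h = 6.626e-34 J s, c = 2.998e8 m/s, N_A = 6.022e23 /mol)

4.4 mg

Photon energy at 281 nm: hc/λ = (6.626e-34)(2.998e8)/(281e-9) = 7.069e-19 J.
Energy delivered: (196 W m⁻²)(15.5e-4 m²)(948 s) = 288.0 J.
Photons incident: 288.0 / 7.069e-19 = 4.074e20, i.e. 4.074e20/6.022e23 = 6.765e-4 mol.
Product: Φ × n_abs = 0.23 × 6.765e-4 = 1.556e-4 mol.
Mass: 1.556e-4 × 28.00 = 0.004357 g = 4.4 mg.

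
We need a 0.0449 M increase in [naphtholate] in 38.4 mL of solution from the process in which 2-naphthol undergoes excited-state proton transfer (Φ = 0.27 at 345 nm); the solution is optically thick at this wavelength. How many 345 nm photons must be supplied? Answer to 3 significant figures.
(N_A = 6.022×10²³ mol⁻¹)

3.85×10²¹ photons

Product: (0.0449 M)(0.0384 L) = 0.001724 mol.
Photons that must be absorbed: 0.001724 / 0.27 = 0.006385 mol.
Photon count: 0.006385 × 6.022×10²³ = 3.85×10²¹.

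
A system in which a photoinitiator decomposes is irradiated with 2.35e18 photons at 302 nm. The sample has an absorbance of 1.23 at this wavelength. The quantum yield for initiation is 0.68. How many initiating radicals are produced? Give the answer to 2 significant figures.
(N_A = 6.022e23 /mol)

Moles of photons: 2.35e18 / 6.022e23 = 3.902e-6 mol.
Fraction absorbed: 1 − 10^(−1.23) = 0.9411.
Photons absorbed: 0.9411 × 3.902e-6 = 3.672e-6 mol.
Product: Φ × n_abs = 0.68 × 3.672e-6 = 2.497e-6 mol.
As a count: 2.497e-6 × 6.022e23 = 1.5e18.

1.5e18 initiating radicals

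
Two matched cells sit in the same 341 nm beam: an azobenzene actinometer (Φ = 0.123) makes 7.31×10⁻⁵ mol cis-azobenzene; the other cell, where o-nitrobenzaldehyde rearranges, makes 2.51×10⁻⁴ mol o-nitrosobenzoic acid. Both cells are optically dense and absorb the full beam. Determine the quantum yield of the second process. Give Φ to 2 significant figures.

Φ = 0.42

Photons absorbed by the actinometer: 7.31×10⁻⁵ / 0.123 = 5.943×10⁻⁴ mol.
Φ(unknown) = 2.51×10⁻⁴ / 5.943×10⁻⁴ = 0.42.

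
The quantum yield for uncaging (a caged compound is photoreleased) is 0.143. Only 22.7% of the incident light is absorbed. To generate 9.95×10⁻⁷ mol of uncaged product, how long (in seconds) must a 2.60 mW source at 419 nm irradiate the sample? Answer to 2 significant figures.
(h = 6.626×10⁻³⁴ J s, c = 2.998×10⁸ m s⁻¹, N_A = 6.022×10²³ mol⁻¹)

t ≈ 3400 s

Photons that must be absorbed: 9.95×10⁻⁷ / 0.143 = 6.958×10⁻⁶ mol.
Incident photons needed: 6.958×10⁻⁶ / 0.227 = 3.065×10⁻⁵ mol.
Photon energy: hc/λ = 4.741×10⁻¹⁹ J; per mole, 2.855×10⁵ J mol⁻¹.
Energy required: 3.065×10⁻⁵ × 2.855×10⁵ = 8.751 J.
Time: 8.751 J / 0.0026 W = 3400 s.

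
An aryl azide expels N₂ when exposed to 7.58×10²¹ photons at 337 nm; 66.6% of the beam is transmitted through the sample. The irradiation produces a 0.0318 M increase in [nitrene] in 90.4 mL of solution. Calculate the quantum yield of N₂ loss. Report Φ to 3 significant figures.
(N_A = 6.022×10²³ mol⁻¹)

Product: (0.0318 M)(0.0904 L) = 0.002875 mol.
Moles of photons: 7.58×10²¹ / 6.022×10²³ = 0.01259 mol.
Fraction absorbed: 1 − 66.6/100 = 0.3340.
Photons absorbed: 0.3340 × 0.01259 = 0.004205 mol.
Φ = 0.002875 mol / 0.004205 mol photons = 0.684.

Φ = 0.684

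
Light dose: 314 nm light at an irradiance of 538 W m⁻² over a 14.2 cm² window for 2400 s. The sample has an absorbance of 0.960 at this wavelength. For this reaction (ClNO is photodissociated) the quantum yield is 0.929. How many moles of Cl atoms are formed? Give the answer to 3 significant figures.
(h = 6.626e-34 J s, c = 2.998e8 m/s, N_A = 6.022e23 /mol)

Photon energy at 314 nm: hc/λ = (6.626e-34)(2.998e8)/(314e-9) = 6.326e-19 J.
Energy delivered: (538 W m⁻²)(14.2e-4 m²)(2400 s) = 1834 J.
Photons incident: 1834 / 6.326e-19 = 2.899e21, i.e. 2.899e21/6.022e23 = 0.004814 mol.
Fraction absorbed: 1 − 10^(−0.960) = 0.8904.
Photons absorbed: 0.8904 × 0.004814 = 0.004286 mol.
Product: Φ × n_abs = 0.929 × 0.004286 = 0.003982 mol.

0.00398 mol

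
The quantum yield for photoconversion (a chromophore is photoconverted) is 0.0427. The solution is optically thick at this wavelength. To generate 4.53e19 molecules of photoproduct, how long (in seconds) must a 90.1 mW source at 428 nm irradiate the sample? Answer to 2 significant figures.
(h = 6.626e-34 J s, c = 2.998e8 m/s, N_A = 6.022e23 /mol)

t ≈ 5500 s

Product: 4.53e19 / 6.022e23 = 7.522e-5 mol.
Photons that must be absorbed: 7.522e-5 / 0.0427 = 0.001762 mol.
Photon energy: hc/λ = 4.641e-19 J; per mole, 2.795e5 J mol⁻¹.
Energy required: 0.001762 × 2.795e5 = 492.5 J.
Time: 492.5 J / 0.0901 W = 5500 s.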